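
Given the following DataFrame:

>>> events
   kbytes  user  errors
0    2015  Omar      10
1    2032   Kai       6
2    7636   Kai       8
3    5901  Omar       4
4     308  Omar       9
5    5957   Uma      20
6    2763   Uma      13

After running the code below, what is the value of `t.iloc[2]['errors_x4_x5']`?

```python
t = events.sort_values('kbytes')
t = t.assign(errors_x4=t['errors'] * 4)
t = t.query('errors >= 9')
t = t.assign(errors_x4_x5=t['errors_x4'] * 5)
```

sort by kbytes:
   kbytes  user  errors
4     308  Omar       9
0    2015  Omar      10
1    2032   Kai       6
6    2763   Uma      13
3    5901  Omar       4
5    5957   Uma      20
2    7636   Kai       8
add column errors_x4 = t['errors'] * 4:
   kbytes  user  errors  errors_x4
4     308  Omar       9         36
0    2015  Omar      10         40
1    2032   Kai       6         24
6    2763   Uma      13         52
3    5901  Omar       4         16
5    5957   Uma      20         80
2    7636   Kai       8         32
filter rows where errors >= 9:
   kbytes  user  errors  errors_x4
4     308  Omar       9         36
0    2015  Omar      10         40
6    2763   Uma      13         52
5    5957   Uma      20         80
add column errors_x4_x5 = t['errors_x4'] * 5:
   kbytes  user  errors  errors_x4  errors_x4_x5
4     308  Omar       9         36           180
0    2015  Omar      10         40           200
6    2763   Uma      13         52           260
5    5957   Uma      20         80           400

260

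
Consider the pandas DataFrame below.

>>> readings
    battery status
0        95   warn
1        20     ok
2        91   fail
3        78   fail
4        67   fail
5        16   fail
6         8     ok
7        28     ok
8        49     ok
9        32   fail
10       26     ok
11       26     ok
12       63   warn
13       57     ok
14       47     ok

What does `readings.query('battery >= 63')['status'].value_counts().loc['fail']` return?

filter rows where battery >= 63:
    battery status
0        95   warn
2        91   fail
3        78   fail
4        67   fail
12       63   warn
value_counts of status:
status
fail    3
warn    2
Name: count, dtype: int64

3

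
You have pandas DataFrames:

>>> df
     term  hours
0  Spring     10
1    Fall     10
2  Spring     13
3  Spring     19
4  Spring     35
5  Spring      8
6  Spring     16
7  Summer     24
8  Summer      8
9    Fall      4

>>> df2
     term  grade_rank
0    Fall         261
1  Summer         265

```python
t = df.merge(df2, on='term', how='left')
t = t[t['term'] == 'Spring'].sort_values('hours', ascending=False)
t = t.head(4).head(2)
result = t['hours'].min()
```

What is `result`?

19

merge on 'term' (how='left') → 10 rows:
     term  hours  grade_rank
0  Spring     10         NaN
1    Fall     10       261.0
2  Spring     13         NaN
3  Spring     19         NaN
4  Spring     35         NaN
5  Spring      8         NaN
6  Spring     16         NaN
7  Summer     24       265.0
8  Summer      8       265.0
9    Fall      4       261.0
filter rows where term == 'Spring':
     term  hours  grade_rank
0  Spring     10         NaN
2  Spring     13         NaN
3  Spring     19         NaN
4  Spring     35         NaN
5  Spring      8         NaN
6  Spring     16         NaN
sort by hours descending:
     term  hours  grade_rank
4  Spring     35         NaN
3  Spring     19         NaN
6  Spring     16         NaN
2  Spring     13         NaN
0  Spring     10         NaN
5  Spring      8         NaN
take first 4 rows:
     term  hours  grade_rank
4  Spring     35         NaN
3  Spring     19         NaN
6  Spring     16         NaN
2  Spring     13         NaN
take first 2 rows:
     term  hours  grade_rank
4  Spring     35         NaN
3  Spring     19         NaN
Hence 19.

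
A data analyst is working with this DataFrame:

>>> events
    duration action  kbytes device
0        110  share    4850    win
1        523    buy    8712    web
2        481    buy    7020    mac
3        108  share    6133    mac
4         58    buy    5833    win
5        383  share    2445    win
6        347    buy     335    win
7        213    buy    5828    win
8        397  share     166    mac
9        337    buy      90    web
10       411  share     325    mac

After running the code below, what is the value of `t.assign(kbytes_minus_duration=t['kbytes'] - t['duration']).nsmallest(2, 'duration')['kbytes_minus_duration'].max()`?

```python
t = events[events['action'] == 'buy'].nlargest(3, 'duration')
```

6539

filter rows where action == 'buy':
   duration action  kbytes device
1       523    buy    8712    web
2       481    buy    7020    mac
4        58    buy    5833    win
6       347    buy     335    win
7       213    buy    5828    win
9       337    buy      90    web
take 3 rows with largest duration:
   duration action  kbytes device
1       523    buy    8712    web
2       481    buy    7020    mac
6       347    buy     335    win
add column kbytes_minus_duration = t['kbytes'] - t['duration']:
   duration action  kbytes device  kbytes_minus_duration
1       523    buy    8712    web                   8189
2       481    buy    7020    mac                   6539
6       347    buy     335    win                    -12
take 2 rows with smallest duration:
   duration action  kbytes device  kbytes_minus_duration
6       347    buy     335    win                    -12
2       481    buy    7020    mac                   6539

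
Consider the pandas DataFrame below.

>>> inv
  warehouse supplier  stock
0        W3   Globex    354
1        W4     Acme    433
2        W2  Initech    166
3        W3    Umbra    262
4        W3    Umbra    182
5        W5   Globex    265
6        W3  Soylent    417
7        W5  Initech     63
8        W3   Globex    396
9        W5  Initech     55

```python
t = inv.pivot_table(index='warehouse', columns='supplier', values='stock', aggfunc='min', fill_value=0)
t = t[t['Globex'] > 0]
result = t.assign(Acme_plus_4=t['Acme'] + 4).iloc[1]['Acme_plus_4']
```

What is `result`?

4

pivot: rows=warehouse, cols=supplier, min(stock):
supplier   Acme  Globex  Initech  Soylent  Umbra
warehouse                                       
W2            0       0      166        0      0
W3            0     354        0      417    182
W4          433       0        0        0      0
W5            0     265       55        0      0
filter rows where Globex > 0:
supplier   Acme  Globex  Initech  Soylent  Umbra
warehouse                                       
W3            0     354        0      417    182
W5            0     265       55        0      0
add column Acme_plus_4 = t['Acme'] + 4:
supplier   Acme  Globex  Initech  Soylent  Umbra  Acme_plus_4
warehouse                                                    
W3            0     354        0      417    182            4
W5            0     265       55        0      0            4
So iloc[1]['Acme_plus_4'] = 4.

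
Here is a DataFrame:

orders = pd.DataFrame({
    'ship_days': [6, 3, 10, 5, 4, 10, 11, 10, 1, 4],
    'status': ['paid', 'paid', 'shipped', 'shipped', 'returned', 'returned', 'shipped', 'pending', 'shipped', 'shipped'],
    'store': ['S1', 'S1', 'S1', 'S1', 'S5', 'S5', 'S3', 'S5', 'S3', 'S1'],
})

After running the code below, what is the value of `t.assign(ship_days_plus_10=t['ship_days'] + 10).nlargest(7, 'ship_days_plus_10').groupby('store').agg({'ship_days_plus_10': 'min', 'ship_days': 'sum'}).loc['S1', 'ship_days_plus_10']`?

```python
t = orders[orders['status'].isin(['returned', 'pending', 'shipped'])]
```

filter rows where status in ['returned', 'pending', 'shipped']:
   ship_days    status store
2         10   shipped    S1
3          5   shipped    S1
4          4  returned    S5
5         10  returned    S5
6         11   shipped    S3
7         10   pending    S5
8          1   shipped    S3
9          4   shipped    S1
add column ship_days_plus_10 = t['ship_days'] + 10:
   ship_days    status store  ship_days_plus_10
2         10   shipped    S1                 20
3          5   shipped    S1                 15
4          4  returned    S5                 14
5         10  returned    S5                 20
6         11   shipped    S3                 21
7         10   pending    S5                 20
8          1   shipped    S3                 11
9          4   shipped    S1                 14
take 7 rows with largest ship_days_plus_10:
   ship_days    status store  ship_days_plus_10
6         11   shipped    S3                 21
2         10   shipped    S1                 20
5         10  returned    S5                 20
7         10   pending    S5                 20
3          5   shipped    S1                 15
4          4  returned    S5                 14
9          4   shipped    S1                 14
group by store: min(ship_days_plus_10), sum(ship_days):
       ship_days_plus_10  ship_days
store                              
S1                    14         19
S3                    21         11
S5                    14         24

14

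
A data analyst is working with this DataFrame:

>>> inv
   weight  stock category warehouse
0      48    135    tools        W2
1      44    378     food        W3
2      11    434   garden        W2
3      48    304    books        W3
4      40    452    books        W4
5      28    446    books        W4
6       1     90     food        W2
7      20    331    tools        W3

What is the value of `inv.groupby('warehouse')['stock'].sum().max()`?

group by warehouse, sum of stock:
warehouse
W2     659
W3    1013
W4     898
Name: stock, dtype: int64
The max of the resulting series is 1013.

1013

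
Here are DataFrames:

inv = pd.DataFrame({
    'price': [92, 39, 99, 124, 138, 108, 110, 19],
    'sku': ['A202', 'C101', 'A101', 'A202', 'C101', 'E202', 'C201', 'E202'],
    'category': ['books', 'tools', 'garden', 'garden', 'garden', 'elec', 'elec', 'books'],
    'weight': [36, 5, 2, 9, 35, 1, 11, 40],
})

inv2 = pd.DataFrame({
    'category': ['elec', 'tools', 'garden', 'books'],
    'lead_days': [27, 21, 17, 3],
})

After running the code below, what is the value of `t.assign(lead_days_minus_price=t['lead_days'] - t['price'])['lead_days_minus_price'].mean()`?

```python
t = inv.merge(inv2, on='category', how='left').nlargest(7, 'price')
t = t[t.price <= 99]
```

merge on 'category' (how='left') → 8 rows:
   price   sku category  weight  lead_days
0     92  A202    books      36          3
1     39  C101    tools       5         21
2     99  A101   garden       2         17
3    124  A202   garden       9         17
4    138  C101   garden      35         17
5    108  E202     elec       1         27
6    110  C201     elec      11         27
7     19  E202    books      40          3
take 7 rows with largest price:
   price   sku category  weight  lead_days
4    138  C101   garden      35         17
3    124  A202   garden       9         17
6    110  C201     elec      11         27
5    108  E202     elec       1         27
2     99  A101   garden       2         17
0     92  A202    books      36          3
1     39  C101    tools       5         21
filter rows where price <= 99:
   price   sku category  weight  lead_days
2     99  A101   garden       2         17
0     92  A202    books      36          3
1     39  C101    tools       5         21
add column lead_days_minus_price = t['lead_days'] - t['price']:
   price   sku category  weight  lead_days  lead_days_minus_price
2     99  A101   garden       2         17                    -82
0     92  A202    books      36          3                    -89
1     39  C101    tools       5         21                    -18
Hence -63.0.

-63.0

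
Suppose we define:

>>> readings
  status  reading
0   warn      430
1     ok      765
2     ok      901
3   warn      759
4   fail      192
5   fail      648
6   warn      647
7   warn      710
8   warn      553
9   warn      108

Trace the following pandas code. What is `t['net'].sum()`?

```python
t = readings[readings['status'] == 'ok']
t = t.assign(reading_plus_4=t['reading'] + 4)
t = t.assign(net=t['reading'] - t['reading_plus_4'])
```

filter rows where status == 'ok':
  status  reading
1     ok      765
2     ok      901
add column reading_plus_4 = t['reading'] + 4:
  status  reading  reading_plus_4
1     ok      765             769
2     ok      901             905
add column net = t['reading'] - t['reading_plus_4']:
  status  reading  reading_plus_4  net
1     ok      765             769   -4
2     ok      901             905   -4
Reading off the sum of column 'net', we get -8.

-8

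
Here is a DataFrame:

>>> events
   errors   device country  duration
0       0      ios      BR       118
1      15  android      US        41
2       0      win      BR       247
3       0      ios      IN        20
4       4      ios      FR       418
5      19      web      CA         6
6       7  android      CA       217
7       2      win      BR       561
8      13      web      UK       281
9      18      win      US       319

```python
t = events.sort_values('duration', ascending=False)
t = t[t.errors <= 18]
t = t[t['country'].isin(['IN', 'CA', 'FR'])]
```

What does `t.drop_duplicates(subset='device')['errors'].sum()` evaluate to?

11

sort by duration descending:
   errors   device country  duration
7       2      win      BR       561
4       4      ios      FR       418
9      18      win      US       319
8      13      web      UK       281
2       0      win      BR       247
6       7  android      CA       217
0       0      ios      BR       118
1      15  android      US        41
3       0      ios      IN        20
5      19      web      CA         6
filter rows where errors <= 18:
   errors   device country  duration
7       2      win      BR       561
4       4      ios      FR       418
9      18      win      US       319
8      13      web      UK       281
2       0      win      BR       247
6       7  android      CA       217
0       0      ios      BR       118
1      15  android      US        41
3       0      ios      IN        20
filter rows where country in ['IN', 'CA', 'FR']:
   errors   device country  duration
4       4      ios      FR       418
6       7  android      CA       217
3       0      ios      IN        20
drop duplicate device (keep=first):
   errors   device country  duration
4       4      ios      FR       418
6       7  android      CA       217
The sum of column 'errors' is 11.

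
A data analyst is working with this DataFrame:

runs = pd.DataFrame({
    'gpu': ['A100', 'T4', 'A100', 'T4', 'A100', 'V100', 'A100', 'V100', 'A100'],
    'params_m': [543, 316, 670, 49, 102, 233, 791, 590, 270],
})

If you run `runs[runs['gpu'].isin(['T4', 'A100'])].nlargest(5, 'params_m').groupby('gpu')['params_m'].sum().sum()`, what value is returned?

2590

filter rows where gpu in ['T4', 'A100']:
    gpu  params_m
0  A100       543
1    T4       316
2  A100       670
3    T4        49
4  A100       102
6  A100       791
8  A100       270
take 5 rows with largest params_m:
    gpu  params_m
6  A100       791
2  A100       670
0  A100       543
1    T4       316
8  A100       270
group by gpu, sum of params_m:
gpu
A100    2274
T4       316
Name: params_m, dtype: int64
Then the sum of the resulting series: 2590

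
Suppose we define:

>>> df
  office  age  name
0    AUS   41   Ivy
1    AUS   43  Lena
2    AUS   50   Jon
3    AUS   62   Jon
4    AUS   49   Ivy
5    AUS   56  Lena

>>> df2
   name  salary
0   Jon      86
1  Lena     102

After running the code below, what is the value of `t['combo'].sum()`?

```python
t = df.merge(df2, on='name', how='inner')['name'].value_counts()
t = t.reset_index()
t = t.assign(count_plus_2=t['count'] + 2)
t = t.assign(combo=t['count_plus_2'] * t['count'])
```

16

merge on 'name' (how='inner') → 4 rows:
  office  age  name  salary
0    AUS   43  Lena     102
1    AUS   50   Jon      86
2    AUS   62   Jon      86
3    AUS   56  Lena     102
value_counts of name:
name
Lena    2
Jon     2
Name: count, dtype: int64
reset_index():
   name  count
0  Lena      2
1   Jon      2
add column count_plus_2 = t['count'] + 2:
   name  count  count_plus_2
0  Lena      2             4
1   Jon      2             4
add column combo = t['count_plus_2'] * t['count']:
   name  count  count_plus_2  combo
0  Lena      2             4      8
1   Jon      2             4      8
Finally, sum of column 'combo' = 16.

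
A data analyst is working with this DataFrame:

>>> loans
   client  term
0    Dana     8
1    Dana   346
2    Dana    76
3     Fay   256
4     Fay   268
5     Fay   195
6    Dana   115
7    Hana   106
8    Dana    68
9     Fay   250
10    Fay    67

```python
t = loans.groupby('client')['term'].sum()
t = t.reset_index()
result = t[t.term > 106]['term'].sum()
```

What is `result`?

1649

group by client, sum of term:
client
Dana     613
Fay     1036
Hana     106
Name: term, dtype: int64
reset_index():
  client  term
0   Dana   613
1    Fay  1036
2   Hana   106
filter rows where term > 106:
  client  term
0   Dana   613
1    Fay  1036
Hence 1649.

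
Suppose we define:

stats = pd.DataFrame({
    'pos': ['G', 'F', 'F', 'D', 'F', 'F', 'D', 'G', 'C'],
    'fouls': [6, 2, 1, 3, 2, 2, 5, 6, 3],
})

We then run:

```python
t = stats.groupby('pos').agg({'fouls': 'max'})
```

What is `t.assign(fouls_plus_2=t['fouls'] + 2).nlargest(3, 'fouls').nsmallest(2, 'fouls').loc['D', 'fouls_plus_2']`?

7

group by pos, max of fouls:
     fouls
pos       
C        3
D        5
F        2
G        6
add column fouls_plus_2 = t['fouls'] + 2:
     fouls  fouls_plus_2
pos                     
C        3             5
D        5             7
F        2             4
G        6             8
take 3 rows with largest fouls:
     fouls  fouls_plus_2
pos                     
G        6             8
D        5             7
C        3             5
take 2 rows with smallest fouls:
     fouls  fouls_plus_2
pos                     
C        3             5
D        5             7
Then the value at row 'D', column 'fouls_plus_2': 7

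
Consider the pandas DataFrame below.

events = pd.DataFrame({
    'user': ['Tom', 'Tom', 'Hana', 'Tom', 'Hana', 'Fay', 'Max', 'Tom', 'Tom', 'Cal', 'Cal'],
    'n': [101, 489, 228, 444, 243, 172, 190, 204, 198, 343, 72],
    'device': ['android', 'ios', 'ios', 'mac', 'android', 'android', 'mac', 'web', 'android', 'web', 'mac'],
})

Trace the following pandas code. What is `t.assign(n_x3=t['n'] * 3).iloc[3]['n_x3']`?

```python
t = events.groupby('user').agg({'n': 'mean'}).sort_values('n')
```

group by user, mean of n:
          n
user       
Cal   207.5
Fay   172.0
Hana  235.5
Max   190.0
Tom   287.2
sort by n:
          n
user       
Fay   172.0
Max   190.0
Cal   207.5
Hana  235.5
Tom   287.2
add column n_x3 = t['n'] * 3:
          n   n_x3
user              
Fay   172.0  516.0
Max   190.0  570.0
Cal   207.5  622.5
Hana  235.5  706.5
Tom   287.2  861.6

706.5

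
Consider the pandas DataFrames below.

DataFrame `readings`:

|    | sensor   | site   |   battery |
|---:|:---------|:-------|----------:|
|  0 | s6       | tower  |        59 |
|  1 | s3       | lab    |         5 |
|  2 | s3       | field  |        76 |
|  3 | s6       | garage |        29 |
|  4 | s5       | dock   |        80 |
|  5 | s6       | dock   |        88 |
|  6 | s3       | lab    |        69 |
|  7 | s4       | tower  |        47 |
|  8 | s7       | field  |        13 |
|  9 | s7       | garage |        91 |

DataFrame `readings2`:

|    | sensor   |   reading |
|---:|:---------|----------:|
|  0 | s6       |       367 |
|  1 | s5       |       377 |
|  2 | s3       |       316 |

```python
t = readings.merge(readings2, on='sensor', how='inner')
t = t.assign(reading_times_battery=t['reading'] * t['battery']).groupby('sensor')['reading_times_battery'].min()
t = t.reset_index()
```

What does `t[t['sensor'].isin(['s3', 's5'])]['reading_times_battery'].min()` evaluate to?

merge on 'sensor' (how='inner') → 7 rows:
  sensor    site  battery  reading
0     s6   tower       59      367
1     s3     lab        5      316
2     s3   field       76      316
3     s6  garage       29      367
4     s5    dock       80      377
5     s6    dock       88      367
6     s3     lab       69      316
add column reading_times_battery = t['reading'] * t['battery']:
  sensor    site  battery  reading  reading_times_battery
0     s6   tower       59      367                  21653
1     s3     lab        5      316                   1580
2     s3   field       76      316                  24016
3     s6  garage       29      367                  10643
4     s5    dock       80      377                  30160
5     s6    dock       88      367                  32296
6     s3     lab       69      316                  21804
group by sensor, min of reading_times_battery:
sensor
s3     1580
s5    30160
s6    10643
Name: reading_times_battery, dtype: int64
reset_index():
  sensor  reading_times_battery
0     s3                   1580
1     s5                  30160
2     s6                  10643
filter rows where sensor in ['s3', 's5']:
  sensor  reading_times_battery
0     s3                   1580
1     s5                  30160

1580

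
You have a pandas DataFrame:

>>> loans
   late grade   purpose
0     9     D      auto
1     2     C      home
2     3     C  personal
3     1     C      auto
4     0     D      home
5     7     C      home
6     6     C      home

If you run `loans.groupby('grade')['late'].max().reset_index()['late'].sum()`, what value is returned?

16

group by grade, max of late:
grade
C    7
D    9
Name: late, dtype: int64
reset_index():
  grade  late
0     C     7
1     D     9
Reading off the sum of column 'late', we get 16.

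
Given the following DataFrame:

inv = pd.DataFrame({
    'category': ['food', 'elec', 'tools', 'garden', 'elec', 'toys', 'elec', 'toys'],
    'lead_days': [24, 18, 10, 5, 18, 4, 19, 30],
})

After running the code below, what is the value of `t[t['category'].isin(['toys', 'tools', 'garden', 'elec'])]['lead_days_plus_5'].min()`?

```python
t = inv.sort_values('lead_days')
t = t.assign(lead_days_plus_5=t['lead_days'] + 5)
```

9

sort by lead_days:
  category  lead_days
5     toys          4
3   garden          5
2    tools         10
1     elec         18
4     elec         18
6     elec         19
0     food         24
7     toys         30
add column lead_days_plus_5 = t['lead_days'] + 5:
  category  lead_days  lead_days_plus_5
5     toys          4                 9
3   garden          5                10
2    tools         10                15
1     elec         18                23
4     elec         18                23
6     elec         19                24
0     food         24                29
7     toys         30                35
filter rows where category in ['toys', 'tools', 'garden', 'elec']:
  category  lead_days  lead_days_plus_5
5     toys          4                 9
3   garden          5                10
2    tools         10                15
1     elec         18                23
4     elec         18                23
6     elec         19                24
7     toys         30                35
min of column 'lead_days_plus_5' → 9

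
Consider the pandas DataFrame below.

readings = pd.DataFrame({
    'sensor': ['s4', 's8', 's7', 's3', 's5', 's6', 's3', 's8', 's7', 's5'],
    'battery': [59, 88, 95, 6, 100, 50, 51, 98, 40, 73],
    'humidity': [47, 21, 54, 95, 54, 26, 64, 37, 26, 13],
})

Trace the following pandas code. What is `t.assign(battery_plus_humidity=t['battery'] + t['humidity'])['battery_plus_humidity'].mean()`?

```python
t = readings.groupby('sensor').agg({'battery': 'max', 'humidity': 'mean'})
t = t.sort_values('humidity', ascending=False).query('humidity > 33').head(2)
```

group by sensor: max(battery), mean(humidity):
        battery  humidity
sensor                   
s3           51      79.5
s4           59      47.0
s5          100      33.5
s6           50      26.0
s7           95      40.0
s8           98      29.0
sort by humidity descending:
        battery  humidity
sensor                   
s3           51      79.5
s4           59      47.0
s7           95      40.0
s5          100      33.5
s8           98      29.0
s6           50      26.0
filter rows where humidity > 33:
        battery  humidity
sensor                   
s3           51      79.5
s4           59      47.0
s7           95      40.0
s5          100      33.5
take first 2 rows:
        battery  humidity
sensor                   
s3           51      79.5
s4           59      47.0
add column battery_plus_humidity = t['battery'] + t['humidity']:
        battery  humidity  battery_plus_humidity
sensor                                          
s3           51      79.5                  130.5
s4           59      47.0                  106.0
The mean of column 'battery_plus_humidity' is 118.25.

118.25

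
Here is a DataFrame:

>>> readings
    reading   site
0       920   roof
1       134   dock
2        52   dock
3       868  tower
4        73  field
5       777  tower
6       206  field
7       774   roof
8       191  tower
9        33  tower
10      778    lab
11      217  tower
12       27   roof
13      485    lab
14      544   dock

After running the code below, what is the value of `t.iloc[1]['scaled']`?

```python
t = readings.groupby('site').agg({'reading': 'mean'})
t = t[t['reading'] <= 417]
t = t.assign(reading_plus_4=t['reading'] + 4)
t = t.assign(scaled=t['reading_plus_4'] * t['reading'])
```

20018.25

group by site, mean of reading:
          reading
site             
dock   243.333333
field  139.500000
lab    631.500000
roof   573.666667
tower  417.200000
filter rows where reading <= 417:
          reading
site             
dock   243.333333
field  139.500000
add column reading_plus_4 = t['reading'] + 4:
          reading  reading_plus_4
site                             
dock   243.333333      247.333333
field  139.500000      143.500000
add column scaled = t['reading_plus_4'] * t['reading']:
          reading  reading_plus_4        scaled
site                                           
dock   243.333333      247.333333  60184.444444
field  139.500000      143.500000  20018.250000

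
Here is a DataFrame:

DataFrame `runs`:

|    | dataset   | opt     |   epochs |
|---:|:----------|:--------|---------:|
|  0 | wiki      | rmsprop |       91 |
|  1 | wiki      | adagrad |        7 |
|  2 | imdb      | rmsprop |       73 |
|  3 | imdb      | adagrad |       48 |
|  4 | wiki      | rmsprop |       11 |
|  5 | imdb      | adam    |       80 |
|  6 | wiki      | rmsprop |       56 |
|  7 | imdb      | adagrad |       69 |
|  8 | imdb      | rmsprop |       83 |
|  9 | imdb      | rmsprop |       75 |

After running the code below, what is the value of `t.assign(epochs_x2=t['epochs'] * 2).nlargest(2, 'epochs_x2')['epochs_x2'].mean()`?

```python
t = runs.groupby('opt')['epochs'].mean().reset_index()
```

group by opt, mean of epochs:
opt
adagrad    41.333333
adam       80.000000
rmsprop    64.833333
Name: epochs, dtype: float64
reset_index():
       opt     epochs
0  adagrad  41.333333
1     adam  80.000000
2  rmsprop  64.833333
add column epochs_x2 = t['epochs'] * 2:
       opt     epochs   epochs_x2
0  adagrad  41.333333   82.666667
1     adam  80.000000  160.000000
2  rmsprop  64.833333  129.666667
take 2 rows with largest epochs_x2:
       opt     epochs   epochs_x2
1     adam  80.000000  160.000000
2  rmsprop  64.833333  129.666667
Finally, mean of column 'epochs_x2' = 144.833333333.

144.833333333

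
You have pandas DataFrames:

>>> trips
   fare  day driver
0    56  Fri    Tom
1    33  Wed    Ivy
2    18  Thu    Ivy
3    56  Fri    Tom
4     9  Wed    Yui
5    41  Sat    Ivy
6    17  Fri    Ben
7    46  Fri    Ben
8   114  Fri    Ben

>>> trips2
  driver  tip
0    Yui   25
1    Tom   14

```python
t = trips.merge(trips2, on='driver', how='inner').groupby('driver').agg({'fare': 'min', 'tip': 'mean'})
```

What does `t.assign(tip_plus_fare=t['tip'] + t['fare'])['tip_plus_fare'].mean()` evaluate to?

merge on 'driver' (how='inner') → 3 rows:
   fare  day driver  tip
0    56  Fri    Tom   14
1    56  Fri    Tom   14
2     9  Wed    Yui   25
group by driver: min(fare), mean(tip):
        fare   tip
driver            
Tom       56  14.0
Yui        9  25.0
add column tip_plus_fare = t['tip'] + t['fare']:
        fare   tip  tip_plus_fare
driver                           
Tom       56  14.0           70.0
Yui        9  25.0           34.0
mean of column 'tip_plus_fare' → 52.0

52.0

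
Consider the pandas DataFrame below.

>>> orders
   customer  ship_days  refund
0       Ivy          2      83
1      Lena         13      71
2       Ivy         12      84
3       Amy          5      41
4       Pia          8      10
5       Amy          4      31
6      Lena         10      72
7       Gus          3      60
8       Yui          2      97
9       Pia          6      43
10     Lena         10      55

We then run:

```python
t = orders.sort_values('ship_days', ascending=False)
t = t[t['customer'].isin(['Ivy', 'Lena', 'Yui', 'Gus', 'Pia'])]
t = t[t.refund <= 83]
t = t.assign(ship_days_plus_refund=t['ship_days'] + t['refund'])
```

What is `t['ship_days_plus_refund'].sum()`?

sort by ship_days descending:
   customer  ship_days  refund
1      Lena         13      71
2       Ivy         12      84
6      Lena         10      72
10     Lena         10      55
4       Pia          8      10
9       Pia          6      43
3       Amy          5      41
5       Amy          4      31
7       Gus          3      60
0       Ivy          2      83
8       Yui          2      97
filter rows where customer in ['Ivy', 'Lena', 'Yui', 'Gus', 'Pia']:
   customer  ship_days  refund
1      Lena         13      71
2       Ivy         12      84
6      Lena         10      72
10     Lena         10      55
4       Pia          8      10
9       Pia          6      43
7       Gus          3      60
0       Ivy          2      83
8       Yui          2      97
filter rows where refund <= 83:
   customer  ship_days  refund
1      Lena         13      71
6      Lena         10      72
10     Lena         10      55
4       Pia          8      10
9       Pia          6      43
7       Gus          3      60
0       Ivy          2      83
add column ship_days_plus_refund = t['ship_days'] + t['refund']:
   customer  ship_days  refund  ship_days_plus_refund
1      Lena         13      71                     84
6      Lena         10      72                     82
10     Lena         10      55                     65
4       Pia          8      10                     18
9       Pia          6      43                     49
7       Gus          3      60                     63
0       Ivy          2      83                     85
Hence 446.

446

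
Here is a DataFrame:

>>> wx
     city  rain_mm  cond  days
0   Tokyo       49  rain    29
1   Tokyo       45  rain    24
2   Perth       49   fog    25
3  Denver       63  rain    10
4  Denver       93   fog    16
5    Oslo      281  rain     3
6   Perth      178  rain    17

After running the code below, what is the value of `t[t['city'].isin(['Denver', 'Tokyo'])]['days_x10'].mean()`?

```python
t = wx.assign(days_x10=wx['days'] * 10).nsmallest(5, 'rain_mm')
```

add column days_x10 = wx['days'] * 10:
     city  rain_mm  cond  days  days_x10
0   Tokyo       49  rain    29       290
1   Tokyo       45  rain    24       240
2   Perth       49   fog    25       250
3  Denver       63  rain    10       100
4  Denver       93   fog    16       160
5    Oslo      281  rain     3        30
6   Perth      178  rain    17       170
take 5 rows with smallest rain_mm:
     city  rain_mm  cond  days  days_x10
1   Tokyo       45  rain    24       240
0   Tokyo       49  rain    29       290
2   Perth       49   fog    25       250
3  Denver       63  rain    10       100
4  Denver       93   fog    16       160
filter rows where city in ['Denver', 'Tokyo']:
     city  rain_mm  cond  days  days_x10
1   Tokyo       45  rain    24       240
0   Tokyo       49  rain    29       290
3  Denver       63  rain    10       100
4  Denver       93   fog    16       160
mean of column 'days_x10' → 197.5

197.5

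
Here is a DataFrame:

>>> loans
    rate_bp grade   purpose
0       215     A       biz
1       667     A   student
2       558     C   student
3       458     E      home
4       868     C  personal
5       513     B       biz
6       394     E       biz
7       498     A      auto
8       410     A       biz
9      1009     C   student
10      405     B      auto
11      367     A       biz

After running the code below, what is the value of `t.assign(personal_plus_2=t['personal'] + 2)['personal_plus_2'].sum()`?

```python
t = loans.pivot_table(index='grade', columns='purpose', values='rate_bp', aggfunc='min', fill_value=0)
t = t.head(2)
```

pivot: rows=grade, cols=purpose, min(rate_bp):
purpose  auto  biz  home  personal  student
grade                                      
A         498  215     0         0      667
B         405  513     0         0        0
C           0    0     0       868      558
E           0  394   458         0        0
take first 2 rows:
purpose  auto  biz  home  personal  student
grade                                      
A         498  215     0         0      667
B         405  513     0         0        0
add column personal_plus_2 = t['personal'] + 2:
purpose  auto  biz  home  personal  student  personal_plus_2
grade                                                       
A         498  215     0         0      667                2
B         405  513     0         0        0                2
Then the sum of column 'personal_plus_2': 4

4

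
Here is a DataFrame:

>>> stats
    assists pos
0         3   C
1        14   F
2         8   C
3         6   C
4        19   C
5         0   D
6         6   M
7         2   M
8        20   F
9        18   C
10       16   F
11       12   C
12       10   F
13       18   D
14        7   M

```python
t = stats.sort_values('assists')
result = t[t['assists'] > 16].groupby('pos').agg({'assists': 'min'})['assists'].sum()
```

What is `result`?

sort by assists:
    assists pos
5         0   D
7         2   M
0         3   C
3         6   C
6         6   M
14        7   M
2         8   C
12       10   F
11       12   C
1        14   F
10       16   F
9        18   C
13       18   D
4        19   C
8        20   F
filter rows where assists > 16:
    assists pos
9        18   C
13       18   D
4        19   C
8        20   F
group by pos, min of assists:
     assists
pos         
C         18
D         18
F         20

56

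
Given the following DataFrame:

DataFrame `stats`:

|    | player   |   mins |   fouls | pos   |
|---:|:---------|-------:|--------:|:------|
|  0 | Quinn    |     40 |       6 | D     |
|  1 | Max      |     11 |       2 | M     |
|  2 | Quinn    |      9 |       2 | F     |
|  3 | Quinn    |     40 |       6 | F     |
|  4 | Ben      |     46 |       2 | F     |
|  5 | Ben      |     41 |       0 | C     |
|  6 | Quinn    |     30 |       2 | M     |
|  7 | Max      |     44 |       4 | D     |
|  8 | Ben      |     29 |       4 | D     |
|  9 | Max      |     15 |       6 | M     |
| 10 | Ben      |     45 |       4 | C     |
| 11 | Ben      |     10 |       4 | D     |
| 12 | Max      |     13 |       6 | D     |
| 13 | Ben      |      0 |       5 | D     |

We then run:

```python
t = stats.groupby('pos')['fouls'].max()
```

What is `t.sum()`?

group by pos, max of fouls:
pos
C    4
D    6
F    6
M    6
Name: fouls, dtype: int64
Taking the sum of the resulting series gives 22.

22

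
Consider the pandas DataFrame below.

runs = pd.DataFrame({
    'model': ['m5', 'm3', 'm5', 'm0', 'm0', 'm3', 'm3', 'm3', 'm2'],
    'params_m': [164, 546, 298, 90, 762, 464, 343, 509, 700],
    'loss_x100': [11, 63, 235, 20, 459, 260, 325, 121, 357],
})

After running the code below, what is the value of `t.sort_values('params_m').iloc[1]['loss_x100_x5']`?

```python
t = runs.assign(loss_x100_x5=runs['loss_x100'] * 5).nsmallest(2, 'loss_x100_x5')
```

55

add column loss_x100_x5 = runs['loss_x100'] * 5:
  model  params_m  loss_x100  loss_x100_x5
0    m5       164         11            55
1    m3       546         63           315
2    m5       298        235          1175
3    m0        90         20           100
4    m0       762        459          2295
5    m3       464        260          1300
6    m3       343        325          1625
7    m3       509        121           605
8    m2       700        357          1785
take 2 rows with smallest loss_x100_x5:
  model  params_m  loss_x100  loss_x100_x5
0    m5       164         11            55
3    m0        90         20           100
sort by params_m:
  model  params_m  loss_x100  loss_x100_x5
3    m0        90         20           100
0    m5       164         11            55
value at position 1, column 'loss_x100_x5' → 55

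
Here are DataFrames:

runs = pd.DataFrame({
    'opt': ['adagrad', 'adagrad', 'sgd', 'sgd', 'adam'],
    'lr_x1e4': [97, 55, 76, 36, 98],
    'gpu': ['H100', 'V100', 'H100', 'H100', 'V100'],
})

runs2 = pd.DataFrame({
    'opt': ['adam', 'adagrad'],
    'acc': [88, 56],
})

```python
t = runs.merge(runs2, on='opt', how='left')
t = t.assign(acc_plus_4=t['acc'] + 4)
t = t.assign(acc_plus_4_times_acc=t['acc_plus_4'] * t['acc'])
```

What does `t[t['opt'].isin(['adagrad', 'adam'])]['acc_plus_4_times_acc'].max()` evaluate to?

8096.0

merge on 'opt' (how='left') → 5 rows:
       opt  lr_x1e4   gpu   acc
0  adagrad       97  H100  56.0
1  adagrad       55  V100  56.0
2      sgd       76  H100   NaN
3      sgd       36  H100   NaN
4     adam       98  V100  88.0
add column acc_plus_4 = t['acc'] + 4:
       opt  lr_x1e4   gpu   acc  acc_plus_4
0  adagrad       97  H100  56.0        60.0
1  adagrad       55  V100  56.0        60.0
2      sgd       76  H100   NaN         NaN
3      sgd       36  H100   NaN         NaN
4     adam       98  V100  88.0        92.0
add column acc_plus_4_times_acc = t['acc_plus_4'] * t['acc']:
       opt  lr_x1e4   gpu   acc  acc_plus_4  acc_plus_4_times_acc
0  adagrad       97  H100  56.0        60.0                3360.0
1  adagrad       55  V100  56.0        60.0                3360.0
2      sgd       76  H100   NaN         NaN                   NaN
3      sgd       36  H100   NaN         NaN                   NaN
4     adam       98  V100  88.0        92.0                8096.0
filter rows where opt in ['adagrad', 'adam']:
       opt  lr_x1e4   gpu   acc  acc_plus_4  acc_plus_4_times_acc
0  adagrad       97  H100  56.0        60.0                3360.0
1  adagrad       55  V100  56.0        60.0                3360.0
4     adam       98  V100  88.0        92.0                8096.0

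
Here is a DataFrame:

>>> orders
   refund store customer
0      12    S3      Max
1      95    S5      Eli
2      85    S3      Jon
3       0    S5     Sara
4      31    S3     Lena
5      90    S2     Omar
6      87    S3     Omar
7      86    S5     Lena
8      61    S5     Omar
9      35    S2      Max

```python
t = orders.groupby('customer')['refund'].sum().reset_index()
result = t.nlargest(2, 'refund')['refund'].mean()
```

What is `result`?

group by customer, sum of refund:
customer
Eli      95
Jon      85
Lena    117
Max      47
Omar    238
Sara      0
Name: refund, dtype: int64
reset_index():
  customer  refund
0      Eli      95
1      Jon      85
2     Lena     117
3      Max      47
4     Omar     238
5     Sara       0
take 2 rows with largest refund:
  customer  refund
4     Omar     238
2     Lena     117
mean of column 'refund' → 177.5

177.5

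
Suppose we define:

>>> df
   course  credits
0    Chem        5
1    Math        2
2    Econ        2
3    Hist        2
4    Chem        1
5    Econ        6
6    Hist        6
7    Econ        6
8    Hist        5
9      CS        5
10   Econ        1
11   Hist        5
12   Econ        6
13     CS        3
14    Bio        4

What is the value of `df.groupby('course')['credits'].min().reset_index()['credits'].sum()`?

13

group by course, min of credits:
course
Bio     4
CS      3
Chem    1
Econ    1
Hist    2
Math    2
Name: credits, dtype: int64
reset_index():
  course  credits
0    Bio        4
1     CS        3
2   Chem        1
3   Econ        1
4   Hist        2
5   Math        2
Then the sum of column 'credits': 13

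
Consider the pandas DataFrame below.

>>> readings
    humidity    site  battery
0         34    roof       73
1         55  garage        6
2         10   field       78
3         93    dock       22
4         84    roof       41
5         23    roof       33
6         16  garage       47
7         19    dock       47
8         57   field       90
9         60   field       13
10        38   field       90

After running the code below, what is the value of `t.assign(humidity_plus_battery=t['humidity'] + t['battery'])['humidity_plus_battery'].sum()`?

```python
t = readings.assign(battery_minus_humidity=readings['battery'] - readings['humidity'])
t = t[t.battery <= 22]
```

249

add column battery_minus_humidity = readings['battery'] - readings['humidity']:
    humidity    site  battery  battery_minus_humidity
0         34    roof       73                      39
1         55  garage        6                     -49
2         10   field       78                      68
3         93    dock       22                     -71
4         84    roof       41                     -43
5         23    roof       33                      10
6         16  garage       47                      31
7         19    dock       47                      28
8         57   field       90                      33
9         60   field       13                     -47
10        38   field       90                      52
filter rows where battery <= 22:
   humidity    site  battery  battery_minus_humidity
1        55  garage        6                     -49
3        93    dock       22                     -71
9        60   field       13                     -47
add column humidity_plus_battery = t['humidity'] + t['battery']:
   humidity    site  battery  battery_minus_humidity  humidity_plus_battery
1        55  garage        6                     -49                     61
3        93    dock       22                     -71                    115
9        60   field       13                     -47                     73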